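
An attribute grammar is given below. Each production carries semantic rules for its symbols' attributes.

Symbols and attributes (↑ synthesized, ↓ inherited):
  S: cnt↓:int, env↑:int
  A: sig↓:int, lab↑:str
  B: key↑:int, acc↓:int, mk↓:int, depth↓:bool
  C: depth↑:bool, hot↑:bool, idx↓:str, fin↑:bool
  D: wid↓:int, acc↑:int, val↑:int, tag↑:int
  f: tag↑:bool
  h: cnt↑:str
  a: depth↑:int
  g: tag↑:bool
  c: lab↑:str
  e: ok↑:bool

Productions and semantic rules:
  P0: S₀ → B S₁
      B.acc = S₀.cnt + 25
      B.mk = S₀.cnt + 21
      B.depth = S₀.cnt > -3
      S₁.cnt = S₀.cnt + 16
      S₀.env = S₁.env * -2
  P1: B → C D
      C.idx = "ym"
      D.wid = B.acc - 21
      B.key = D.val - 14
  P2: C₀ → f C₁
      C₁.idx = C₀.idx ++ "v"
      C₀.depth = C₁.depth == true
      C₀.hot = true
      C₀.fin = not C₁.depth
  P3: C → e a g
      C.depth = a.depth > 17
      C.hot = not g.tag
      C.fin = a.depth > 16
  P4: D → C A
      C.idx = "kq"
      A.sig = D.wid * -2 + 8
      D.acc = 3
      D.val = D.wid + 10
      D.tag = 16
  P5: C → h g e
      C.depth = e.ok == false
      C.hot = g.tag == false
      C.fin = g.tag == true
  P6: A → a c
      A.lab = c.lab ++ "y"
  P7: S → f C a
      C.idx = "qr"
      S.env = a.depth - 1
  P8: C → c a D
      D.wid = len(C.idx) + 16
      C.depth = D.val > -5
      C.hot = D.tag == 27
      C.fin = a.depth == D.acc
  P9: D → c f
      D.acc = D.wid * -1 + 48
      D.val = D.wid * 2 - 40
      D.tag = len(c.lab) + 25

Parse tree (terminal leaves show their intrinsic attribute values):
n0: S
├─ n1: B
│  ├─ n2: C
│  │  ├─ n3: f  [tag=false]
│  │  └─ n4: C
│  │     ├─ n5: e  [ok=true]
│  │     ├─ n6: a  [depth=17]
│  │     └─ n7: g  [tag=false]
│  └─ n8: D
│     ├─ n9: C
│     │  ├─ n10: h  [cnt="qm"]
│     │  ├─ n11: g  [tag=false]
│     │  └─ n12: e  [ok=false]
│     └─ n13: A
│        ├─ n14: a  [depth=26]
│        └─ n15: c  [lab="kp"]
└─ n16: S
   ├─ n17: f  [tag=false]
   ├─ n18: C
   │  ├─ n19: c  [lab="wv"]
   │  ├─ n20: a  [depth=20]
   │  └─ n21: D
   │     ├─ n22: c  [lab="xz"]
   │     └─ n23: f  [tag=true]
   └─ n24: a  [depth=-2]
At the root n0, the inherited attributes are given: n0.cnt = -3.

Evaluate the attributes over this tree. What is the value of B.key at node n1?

-3

1. n0.cnt = -3  [given at root]
2. n1.acc = 22  [S₀.cnt + 25]
3. n1.mk = 18  [S₀.cnt + 21]
4. n1.depth = false  [S₀.cnt > -3]
5. n2.idx = "ym"  ["ym"]
6. n3.tag = false  [terminal]
7. n4.idx = "ymv"  [C₀.idx ++ "v"]
8. n5.ok = true  [terminal]
9. n6.depth = 17  [terminal]
10. n7.tag = false  [terminal]
11. n4.depth = false  [a.depth > 17]
12. n4.hot = true  [not g.tag]
13. n4.fin = true  [a.depth > 16]
14. n2.depth = false  [C₁.depth == true]
15. n2.hot = true  [true]
16. n2.fin = true  [not C₁.depth]
17. n8.wid = 1  [B.acc - 21]
18. n9.idx = "kq"  ["kq"]
19. n10.cnt = "qm"  [terminal]
20. n11.tag = false  [terminal]
21. n12.ok = false  [terminal]
22. n9.depth = true  [e.ok == false]
23. n9.hot = true  [g.tag == false]
24. n9.fin = false  [g.tag == true]
25. n13.sig = 6  [D.wid * -2 + 8]
26. n14.depth = 26  [terminal]
27. n15.lab = "kp"  [terminal]
28. n13.lab = "kpy"  [c.lab ++ "y"]
29. n8.acc = 3  [3]
30. n8.val = 11  [D.wid + 10]
31. n8.tag = 16  [16]
32. n1.key = -3  [D.val - 14]
33. n16.cnt = 13  [S₀.cnt + 16]
34. n17.tag = false  [terminal]
35. n18.idx = "qr"  ["qr"]
36. n19.lab = "wv"  [terminal]
37. n20.depth = 20  [terminal]
38. n21.wid = 18  [len(C.idx) + 16]
39. n22.lab = "xz"  [terminal]
40. n23.tag = true  [terminal]
41. n21.acc = 30  [D.wid * -1 + 48]
42. n21.val = -4  [D.wid * 2 - 40]
43. n21.tag = 27  [len(c.lab) + 25]
44. n18.depth = true  [D.val > -5]
45. n18.hot = true  [D.tag == 27]
46. n18.fin = false  [a.depth == D.acc]
47. n24.depth = -2  [terminal]
48. n16.env = -3  [a.depth - 1]
49. n0.env = 6  [S₁.env * -2]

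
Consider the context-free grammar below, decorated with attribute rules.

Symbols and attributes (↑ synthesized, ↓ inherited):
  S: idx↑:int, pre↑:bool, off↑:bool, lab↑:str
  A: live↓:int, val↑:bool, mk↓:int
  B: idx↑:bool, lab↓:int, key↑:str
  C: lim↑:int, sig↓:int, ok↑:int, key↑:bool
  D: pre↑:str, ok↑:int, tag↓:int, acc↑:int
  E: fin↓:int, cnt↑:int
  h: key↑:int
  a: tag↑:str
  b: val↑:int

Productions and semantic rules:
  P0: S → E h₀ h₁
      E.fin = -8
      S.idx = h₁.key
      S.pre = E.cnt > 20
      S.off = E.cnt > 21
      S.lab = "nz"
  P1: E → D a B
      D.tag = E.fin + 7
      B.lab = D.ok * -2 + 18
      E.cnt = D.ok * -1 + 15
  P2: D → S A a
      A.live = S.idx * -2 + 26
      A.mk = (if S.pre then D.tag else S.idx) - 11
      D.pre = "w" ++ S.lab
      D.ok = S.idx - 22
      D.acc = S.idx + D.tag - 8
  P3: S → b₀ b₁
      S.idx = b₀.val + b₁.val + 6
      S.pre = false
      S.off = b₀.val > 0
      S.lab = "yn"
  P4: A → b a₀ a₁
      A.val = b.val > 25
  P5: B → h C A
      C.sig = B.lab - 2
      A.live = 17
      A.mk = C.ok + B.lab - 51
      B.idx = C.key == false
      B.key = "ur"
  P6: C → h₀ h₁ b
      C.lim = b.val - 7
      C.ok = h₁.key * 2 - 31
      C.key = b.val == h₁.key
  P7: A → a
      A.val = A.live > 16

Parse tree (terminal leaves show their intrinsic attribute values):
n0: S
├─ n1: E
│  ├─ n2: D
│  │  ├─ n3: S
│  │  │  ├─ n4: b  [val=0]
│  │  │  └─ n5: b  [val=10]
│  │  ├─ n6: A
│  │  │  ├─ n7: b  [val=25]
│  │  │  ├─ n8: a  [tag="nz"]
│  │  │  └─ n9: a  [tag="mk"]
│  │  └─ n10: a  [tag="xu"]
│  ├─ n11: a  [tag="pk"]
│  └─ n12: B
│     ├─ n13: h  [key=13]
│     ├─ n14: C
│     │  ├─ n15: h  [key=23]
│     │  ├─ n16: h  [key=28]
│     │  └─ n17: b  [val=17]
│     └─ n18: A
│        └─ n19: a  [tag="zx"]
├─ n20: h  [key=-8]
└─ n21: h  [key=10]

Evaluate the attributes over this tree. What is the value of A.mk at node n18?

1. n1.fin = -8  [-8]
2. n2.tag = -1  [E.fin + 7]
3. n4.val = 0  [terminal]
4. n5.val = 10  [terminal]
5. n3.idx = 16  [b₀.val + b₁.val + 6]
6. n3.pre = false  [false]
7. n3.off = false  [b₀.val > 0]
8. n3.lab = "yn"  ["yn"]
9. n6.live = -6  [S.idx * -2 + 26]
10. n6.mk = 5  [(if S.pre then D.tag else S.idx) - 11]
11. n7.val = 25  [terminal]
12. n8.tag = "nz"  [terminal]
13. n9.tag = "mk"  [terminal]
14. n6.val = false  [b.val > 25]
15. n10.tag = "xu"  [terminal]
16. n2.pre = "wyn"  ["w" ++ S.lab]
17. n2.ok = -6  [S.idx - 22]
18. n2.acc = 7  [S.idx + D.tag - 8]
19. n11.tag = "pk"  [terminal]
20. n12.lab = 30  [D.ok * -2 + 18]
21. n13.key = 13  [terminal]
22. n14.sig = 28  [B.lab - 2]
23. n15.key = 23  [terminal]
24. n16.key = 28  [terminal]
25. n17.val = 17  [terminal]
26. n14.lim = 10  [b.val - 7]
27. n14.ok = 25  [h₁.key * 2 - 31]
28. n14.key = false  [b.val == h₁.key]
29. n18.live = 17  [17]
30. n18.mk = 4  [C.ok + B.lab - 51]
31. n19.tag = "zx"  [terminal]
32. n18.val = true  [A.live > 16]
33. n12.idx = true  [C.key == false]
34. n12.key = "ur"  ["ur"]
35. n1.cnt = 21  [D.ok * -1 + 15]
36. n20.key = -8  [terminal]
37. n21.key = 10  [terminal]
38. n0.idx = 10  [h₁.key]
39. n0.pre = true  [E.cnt > 20]
40. n0.off = false  [E.cnt > 21]
41. n0.lab = "nz"  ["nz"]

4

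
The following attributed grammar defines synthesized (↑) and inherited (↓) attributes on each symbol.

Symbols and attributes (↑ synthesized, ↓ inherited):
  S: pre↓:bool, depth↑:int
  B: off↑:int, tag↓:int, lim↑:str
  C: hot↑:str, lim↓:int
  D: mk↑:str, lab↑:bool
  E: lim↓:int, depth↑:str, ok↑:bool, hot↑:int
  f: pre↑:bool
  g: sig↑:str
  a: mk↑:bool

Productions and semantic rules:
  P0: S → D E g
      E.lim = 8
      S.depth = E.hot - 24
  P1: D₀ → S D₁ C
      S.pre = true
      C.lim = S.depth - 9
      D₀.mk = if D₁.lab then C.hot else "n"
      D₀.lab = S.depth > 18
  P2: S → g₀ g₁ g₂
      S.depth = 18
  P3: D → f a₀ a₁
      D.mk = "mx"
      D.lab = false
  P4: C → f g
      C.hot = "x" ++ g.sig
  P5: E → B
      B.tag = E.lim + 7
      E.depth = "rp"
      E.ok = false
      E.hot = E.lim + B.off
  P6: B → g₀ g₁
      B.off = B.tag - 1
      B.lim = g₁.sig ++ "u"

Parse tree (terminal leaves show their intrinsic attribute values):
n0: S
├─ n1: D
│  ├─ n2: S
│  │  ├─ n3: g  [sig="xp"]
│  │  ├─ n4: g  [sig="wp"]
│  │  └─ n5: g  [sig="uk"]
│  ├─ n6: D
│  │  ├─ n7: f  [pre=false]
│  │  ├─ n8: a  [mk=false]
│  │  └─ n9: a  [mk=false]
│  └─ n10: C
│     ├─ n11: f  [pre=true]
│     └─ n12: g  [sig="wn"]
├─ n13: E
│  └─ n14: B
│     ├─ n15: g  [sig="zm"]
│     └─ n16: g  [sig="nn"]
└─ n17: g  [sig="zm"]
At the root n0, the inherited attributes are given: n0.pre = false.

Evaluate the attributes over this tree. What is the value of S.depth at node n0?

-2

1. n0.pre = false  [given at root]
2. n2.pre = true  [true]
3. n3.sig = "xp"  [terminal]
4. n4.sig = "wp"  [terminal]
5. n5.sig = "uk"  [terminal]
6. n2.depth = 18  [18]
7. n7.pre = false  [terminal]
8. n8.mk = false  [terminal]
9. n9.mk = false  [terminal]
10. n6.mk = "mx"  ["mx"]
11. n6.lab = false  [false]
12. n10.lim = 9  [S.depth - 9]
13. n11.pre = true  [terminal]
14. n12.sig = "wn"  [terminal]
15. n10.hot = "xwn"  ["x" ++ g.sig]
16. n1.mk = "n"  [if D₁.lab then C.hot else "n"]
17. n1.lab = false  [S.depth > 18]
18. n13.lim = 8  [8]
19. n14.tag = 15  [E.lim + 7]
20. n15.sig = "zm"  [terminal]
21. n16.sig = "nn"  [terminal]
22. n14.off = 14  [B.tag - 1]
23. n14.lim = "nnu"  [g₁.sig ++ "u"]
24. n13.depth = "rp"  ["rp"]
25. n13.ok = false  [false]
26. n13.hot = 22  [E.lim + B.off]
27. n17.sig = "zm"  [terminal]
28. n0.depth = -2  [E.hot - 24]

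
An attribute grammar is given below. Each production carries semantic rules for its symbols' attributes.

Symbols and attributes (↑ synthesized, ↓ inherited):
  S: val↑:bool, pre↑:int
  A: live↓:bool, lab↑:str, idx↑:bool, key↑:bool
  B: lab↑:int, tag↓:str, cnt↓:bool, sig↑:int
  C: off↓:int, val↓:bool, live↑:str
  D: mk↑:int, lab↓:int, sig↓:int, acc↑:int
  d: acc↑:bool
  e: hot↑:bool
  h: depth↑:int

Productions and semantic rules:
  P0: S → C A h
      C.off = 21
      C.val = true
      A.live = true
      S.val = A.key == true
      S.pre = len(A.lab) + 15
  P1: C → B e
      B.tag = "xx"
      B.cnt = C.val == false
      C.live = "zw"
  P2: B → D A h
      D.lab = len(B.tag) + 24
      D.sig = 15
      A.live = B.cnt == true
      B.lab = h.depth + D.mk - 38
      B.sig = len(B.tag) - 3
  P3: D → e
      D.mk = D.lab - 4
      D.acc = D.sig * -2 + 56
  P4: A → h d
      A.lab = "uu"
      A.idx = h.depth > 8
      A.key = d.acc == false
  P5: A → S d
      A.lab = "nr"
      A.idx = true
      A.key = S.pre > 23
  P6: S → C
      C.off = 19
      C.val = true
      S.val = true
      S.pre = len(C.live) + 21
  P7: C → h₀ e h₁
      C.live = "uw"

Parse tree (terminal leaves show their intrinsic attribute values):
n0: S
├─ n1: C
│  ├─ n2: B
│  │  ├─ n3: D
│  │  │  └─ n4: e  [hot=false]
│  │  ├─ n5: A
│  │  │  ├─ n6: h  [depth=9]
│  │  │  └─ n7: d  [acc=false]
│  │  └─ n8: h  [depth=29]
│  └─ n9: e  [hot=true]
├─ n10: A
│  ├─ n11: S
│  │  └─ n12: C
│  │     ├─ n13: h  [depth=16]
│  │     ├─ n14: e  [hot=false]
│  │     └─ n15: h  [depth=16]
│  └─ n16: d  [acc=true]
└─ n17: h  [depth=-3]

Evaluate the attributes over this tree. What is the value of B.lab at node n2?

1. n1.off = 21  [21]
2. n1.val = true  [true]
3. n2.tag = "xx"  ["xx"]
4. n2.cnt = false  [C.val == false]
5. n3.lab = 26  [len(B.tag) + 24]
6. n3.sig = 15  [15]
7. n4.hot = false  [terminal]
8. n3.mk = 22  [D.lab - 4]
9. n3.acc = 26  [D.sig * -2 + 56]
10. n5.live = false  [B.cnt == true]
11. n6.depth = 9  [terminal]
12. n7.acc = false  [terminal]
13. n5.lab = "uu"  ["uu"]
14. n5.idx = true  [h.depth > 8]
15. n5.key = true  [d.acc == false]
16. n8.depth = 29  [terminal]
17. n2.lab = 13  [h.depth + D.mk - 38]
18. n2.sig = -1  [len(B.tag) - 3]
19. n9.hot = true  [terminal]
20. n1.live = "zw"  ["zw"]
21. n10.live = true  [true]
22. n12.off = 19  [19]
23. n12.val = true  [true]
24. n13.depth = 16  [terminal]
25. n14.hot = false  [terminal]
26. n15.depth = 16  [terminal]
27. n12.live = "uw"  ["uw"]
28. n11.val = true  [true]
29. n11.pre = 23  [len(C.live) + 21]
30. n16.acc = true  [terminal]
31. n10.lab = "nr"  ["nr"]
32. n10.idx = true  [true]
33. n10.key = false  [S.pre > 23]
34. n17.depth = -3  [terminal]
35. n0.val = false  [A.key == true]
36. n0.pre = 17  [len(A.lab) + 15]

13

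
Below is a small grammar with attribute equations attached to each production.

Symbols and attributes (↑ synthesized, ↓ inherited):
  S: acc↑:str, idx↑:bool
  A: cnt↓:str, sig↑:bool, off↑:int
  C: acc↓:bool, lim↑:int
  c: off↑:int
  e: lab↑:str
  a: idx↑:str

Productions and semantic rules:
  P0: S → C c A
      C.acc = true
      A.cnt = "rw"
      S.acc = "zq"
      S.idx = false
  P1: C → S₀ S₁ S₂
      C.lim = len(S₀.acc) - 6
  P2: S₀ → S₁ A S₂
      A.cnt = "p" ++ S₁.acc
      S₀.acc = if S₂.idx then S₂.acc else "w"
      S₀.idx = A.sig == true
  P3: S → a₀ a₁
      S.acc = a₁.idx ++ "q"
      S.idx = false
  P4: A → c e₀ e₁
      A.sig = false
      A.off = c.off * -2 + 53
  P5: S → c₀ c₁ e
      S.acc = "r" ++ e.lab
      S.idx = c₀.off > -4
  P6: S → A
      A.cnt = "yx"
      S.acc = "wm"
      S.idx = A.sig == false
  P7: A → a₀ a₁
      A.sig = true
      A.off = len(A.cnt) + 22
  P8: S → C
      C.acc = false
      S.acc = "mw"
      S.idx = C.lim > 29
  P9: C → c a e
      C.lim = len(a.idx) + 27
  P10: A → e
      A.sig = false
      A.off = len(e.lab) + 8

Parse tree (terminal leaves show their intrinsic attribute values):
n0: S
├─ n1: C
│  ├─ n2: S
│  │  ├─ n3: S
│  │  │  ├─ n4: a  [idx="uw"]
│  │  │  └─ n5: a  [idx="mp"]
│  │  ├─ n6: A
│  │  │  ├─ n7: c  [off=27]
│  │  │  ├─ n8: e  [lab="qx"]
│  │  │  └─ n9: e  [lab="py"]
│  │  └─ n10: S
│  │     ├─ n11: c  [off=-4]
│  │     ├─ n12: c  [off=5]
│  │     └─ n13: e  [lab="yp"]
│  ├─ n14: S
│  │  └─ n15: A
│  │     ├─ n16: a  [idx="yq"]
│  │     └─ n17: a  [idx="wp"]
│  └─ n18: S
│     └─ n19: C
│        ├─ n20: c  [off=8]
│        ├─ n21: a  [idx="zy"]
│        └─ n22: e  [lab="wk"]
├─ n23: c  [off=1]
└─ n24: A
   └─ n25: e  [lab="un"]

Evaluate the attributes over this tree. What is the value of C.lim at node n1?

-5

1. n1.acc = true  [true]
2. n4.idx = "uw"  [terminal]
3. n5.idx = "mp"  [terminal]
4. n3.acc = "mpq"  [a₁.idx ++ "q"]
5. n3.idx = false  [false]
6. n6.cnt = "pmpq"  ["p" ++ S₁.acc]
7. n7.off = 27  [terminal]
8. n8.lab = "qx"  [terminal]
9. n9.lab = "py"  [terminal]
10. n6.sig = false  [false]
11. n6.off = -1  [c.off * -2 + 53]
12. n11.off = -4  [terminal]
13. n12.off = 5  [terminal]
14. n13.lab = "yp"  [terminal]
15. n10.acc = "ryp"  ["r" ++ e.lab]
16. n10.idx = false  [c₀.off > -4]
17. n2.acc = "w"  [if S₂.idx then S₂.acc else "w"]
18. n2.idx = false  [A.sig == true]
19. n15.cnt = "yx"  ["yx"]
20. n16.idx = "yq"  [terminal]
21. n17.idx = "wp"  [terminal]
22. n15.sig = true  [true]
23. n15.off = 24  [len(A.cnt) + 22]
24. n14.acc = "wm"  ["wm"]
25. n14.idx = false  [A.sig == false]
26. n19.acc = false  [false]
27. n20.off = 8  [terminal]
28. n21.idx = "zy"  [terminal]
29. n22.lab = "wk"  [terminal]
30. n19.lim = 29  [len(a.idx) + 27]
31. n18.acc = "mw"  ["mw"]
32. n18.idx = false  [C.lim > 29]
33. n1.lim = -5  [len(S₀.acc) - 6]
34. n23.off = 1  [terminal]
35. n24.cnt = "rw"  ["rw"]
36. n25.lab = "un"  [terminal]
37. n24.sig = false  [false]
38. n24.off = 10  [len(e.lab) + 8]
39. n0.acc = "zq"  ["zq"]
40. n0.idx = false  [false]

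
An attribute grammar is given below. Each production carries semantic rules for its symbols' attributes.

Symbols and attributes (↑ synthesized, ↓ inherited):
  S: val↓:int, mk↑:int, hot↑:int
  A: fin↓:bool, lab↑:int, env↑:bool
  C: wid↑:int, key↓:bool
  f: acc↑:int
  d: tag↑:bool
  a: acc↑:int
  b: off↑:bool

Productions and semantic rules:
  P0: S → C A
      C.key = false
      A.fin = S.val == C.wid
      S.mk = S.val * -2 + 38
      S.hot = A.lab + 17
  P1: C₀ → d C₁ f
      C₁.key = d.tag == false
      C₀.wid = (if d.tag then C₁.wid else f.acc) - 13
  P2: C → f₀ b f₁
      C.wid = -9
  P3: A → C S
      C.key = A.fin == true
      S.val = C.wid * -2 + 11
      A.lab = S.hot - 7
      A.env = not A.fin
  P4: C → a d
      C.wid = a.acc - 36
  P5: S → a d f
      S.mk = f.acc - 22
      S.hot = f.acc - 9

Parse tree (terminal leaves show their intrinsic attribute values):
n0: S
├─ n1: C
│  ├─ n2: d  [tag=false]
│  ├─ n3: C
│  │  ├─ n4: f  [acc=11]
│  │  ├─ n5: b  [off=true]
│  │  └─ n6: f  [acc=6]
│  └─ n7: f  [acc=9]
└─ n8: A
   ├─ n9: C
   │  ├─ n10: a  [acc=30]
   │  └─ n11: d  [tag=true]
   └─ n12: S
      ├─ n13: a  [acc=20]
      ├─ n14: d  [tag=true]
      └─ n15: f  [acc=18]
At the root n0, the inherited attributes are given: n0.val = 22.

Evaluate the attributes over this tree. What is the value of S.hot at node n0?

1. n0.val = 22  [given at root]
2. n1.key = false  [false]
3. n2.tag = false  [terminal]
4. n3.key = true  [d.tag == false]
5. n4.acc = 11  [terminal]
6. n5.off = true  [terminal]
7. n6.acc = 6  [terminal]
8. n3.wid = -9  [-9]
9. n7.acc = 9  [terminal]
10. n1.wid = -4  [(if d.tag then C₁.wid else f.acc) - 13]
11. n8.fin = false  [S.val == C.wid]
12. n9.key = false  [A.fin == true]
13. n10.acc = 30  [terminal]
14. n11.tag = true  [terminal]
15. n9.wid = -6  [a.acc - 36]
16. n12.val = 23  [C.wid * -2 + 11]
17. n13.acc = 20  [terminal]
18. n14.tag = true  [terminal]
19. n15.acc = 18  [terminal]
20. n12.mk = -4  [f.acc - 22]
21. n12.hot = 9  [f.acc - 9]
22. n8.lab = 2  [S.hot - 7]
23. n8.env = true  [not A.fin]
24. n0.mk = -6  [S.val * -2 + 38]
25. n0.hot = 19  [A.lab + 17]

19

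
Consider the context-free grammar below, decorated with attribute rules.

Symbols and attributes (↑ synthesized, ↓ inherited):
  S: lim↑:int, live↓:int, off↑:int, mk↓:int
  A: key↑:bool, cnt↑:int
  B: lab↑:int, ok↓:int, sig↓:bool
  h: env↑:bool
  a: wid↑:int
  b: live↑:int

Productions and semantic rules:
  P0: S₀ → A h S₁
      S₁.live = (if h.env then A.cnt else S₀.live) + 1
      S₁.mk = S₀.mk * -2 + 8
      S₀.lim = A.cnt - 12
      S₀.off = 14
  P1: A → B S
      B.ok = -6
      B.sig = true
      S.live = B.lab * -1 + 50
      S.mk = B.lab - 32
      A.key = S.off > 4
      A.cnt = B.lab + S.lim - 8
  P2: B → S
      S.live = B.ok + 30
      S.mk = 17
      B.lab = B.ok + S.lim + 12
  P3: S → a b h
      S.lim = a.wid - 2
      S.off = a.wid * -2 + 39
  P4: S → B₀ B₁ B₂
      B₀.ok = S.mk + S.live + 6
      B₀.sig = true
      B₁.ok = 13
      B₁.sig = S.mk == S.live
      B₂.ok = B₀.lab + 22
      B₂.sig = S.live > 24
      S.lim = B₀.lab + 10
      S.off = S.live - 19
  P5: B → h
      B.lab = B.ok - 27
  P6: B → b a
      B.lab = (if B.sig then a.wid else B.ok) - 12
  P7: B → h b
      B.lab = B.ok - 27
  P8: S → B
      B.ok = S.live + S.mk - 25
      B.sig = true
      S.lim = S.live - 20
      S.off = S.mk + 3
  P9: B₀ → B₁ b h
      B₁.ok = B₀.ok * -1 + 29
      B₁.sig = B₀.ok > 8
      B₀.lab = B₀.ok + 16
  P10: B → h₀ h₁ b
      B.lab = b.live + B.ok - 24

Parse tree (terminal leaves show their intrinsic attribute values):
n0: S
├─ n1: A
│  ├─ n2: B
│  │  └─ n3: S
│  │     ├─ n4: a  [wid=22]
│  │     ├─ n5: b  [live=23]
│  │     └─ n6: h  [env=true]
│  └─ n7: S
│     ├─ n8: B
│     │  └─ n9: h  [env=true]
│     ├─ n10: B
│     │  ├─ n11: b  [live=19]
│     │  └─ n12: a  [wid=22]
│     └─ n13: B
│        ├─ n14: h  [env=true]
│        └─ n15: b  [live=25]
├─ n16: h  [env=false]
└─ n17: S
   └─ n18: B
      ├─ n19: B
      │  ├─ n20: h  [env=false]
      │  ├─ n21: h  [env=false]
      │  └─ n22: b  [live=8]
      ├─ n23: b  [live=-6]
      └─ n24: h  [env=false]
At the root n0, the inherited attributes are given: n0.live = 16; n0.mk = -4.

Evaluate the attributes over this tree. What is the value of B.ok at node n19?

21

1. n0.live = 16  [given at root]
2. n0.mk = -4  [given at root]
3. n2.ok = -6  [-6]
4. n2.sig = true  [true]
5. n3.live = 24  [B.ok + 30]
6. n3.mk = 17  [17]
7. n4.wid = 22  [terminal]
8. n5.live = 23  [terminal]
9. n6.env = true  [terminal]
10. n3.lim = 20  [a.wid - 2]
11. n3.off = -5  [a.wid * -2 + 39]
12. n2.lab = 26  [B.ok + S.lim + 12]
13. n7.live = 24  [B.lab * -1 + 50]
14. n7.mk = -6  [B.lab - 32]
15. n8.ok = 24  [S.mk + S.live + 6]
16. n8.sig = true  [true]
17. n9.env = true  [terminal]
18. n8.lab = -3  [B.ok - 27]
19. n10.ok = 13  [13]
20. n10.sig = false  [S.mk == S.live]
21. n11.live = 19  [terminal]
22. n12.wid = 22  [terminal]
23. n10.lab = 1  [(if B.sig then a.wid else B.ok) - 12]
24. n13.ok = 19  [B₀.lab + 22]
25. n13.sig = false  [S.live > 24]
26. n14.env = true  [terminal]
27. n15.live = 25  [terminal]
28. n13.lab = -8  [B.ok - 27]
29. n7.lim = 7  [B₀.lab + 10]
30. n7.off = 5  [S.live - 19]
31. n1.key = true  [S.off > 4]
32. n1.cnt = 25  [B.lab + S.lim - 8]
33. n16.env = false  [terminal]
34. n17.live = 17  [(if h.env then A.cnt else S₀.live) + 1]
35. n17.mk = 16  [S₀.mk * -2 + 8]
36. n18.ok = 8  [S.live + S.mk - 25]
37. n18.sig = true  [true]
38. n19.ok = 21  [B₀.ok * -1 + 29]
39. n19.sig = false  [B₀.ok > 8]
40. n20.env = false  [terminal]
41. n21.env = false  [terminal]
42. n22.live = 8  [terminal]
43. n19.lab = 5  [b.live + B.ok - 24]
44. n23.live = -6  [terminal]
45. n24.env = false  [terminal]
46. n18.lab = 24  [B₀.ok + 16]
47. n17.lim = -3  [S.live - 20]
48. n17.off = 19  [S.mk + 3]
49. n0.lim = 13  [A.cnt - 12]
50. n0.off = 14  [14]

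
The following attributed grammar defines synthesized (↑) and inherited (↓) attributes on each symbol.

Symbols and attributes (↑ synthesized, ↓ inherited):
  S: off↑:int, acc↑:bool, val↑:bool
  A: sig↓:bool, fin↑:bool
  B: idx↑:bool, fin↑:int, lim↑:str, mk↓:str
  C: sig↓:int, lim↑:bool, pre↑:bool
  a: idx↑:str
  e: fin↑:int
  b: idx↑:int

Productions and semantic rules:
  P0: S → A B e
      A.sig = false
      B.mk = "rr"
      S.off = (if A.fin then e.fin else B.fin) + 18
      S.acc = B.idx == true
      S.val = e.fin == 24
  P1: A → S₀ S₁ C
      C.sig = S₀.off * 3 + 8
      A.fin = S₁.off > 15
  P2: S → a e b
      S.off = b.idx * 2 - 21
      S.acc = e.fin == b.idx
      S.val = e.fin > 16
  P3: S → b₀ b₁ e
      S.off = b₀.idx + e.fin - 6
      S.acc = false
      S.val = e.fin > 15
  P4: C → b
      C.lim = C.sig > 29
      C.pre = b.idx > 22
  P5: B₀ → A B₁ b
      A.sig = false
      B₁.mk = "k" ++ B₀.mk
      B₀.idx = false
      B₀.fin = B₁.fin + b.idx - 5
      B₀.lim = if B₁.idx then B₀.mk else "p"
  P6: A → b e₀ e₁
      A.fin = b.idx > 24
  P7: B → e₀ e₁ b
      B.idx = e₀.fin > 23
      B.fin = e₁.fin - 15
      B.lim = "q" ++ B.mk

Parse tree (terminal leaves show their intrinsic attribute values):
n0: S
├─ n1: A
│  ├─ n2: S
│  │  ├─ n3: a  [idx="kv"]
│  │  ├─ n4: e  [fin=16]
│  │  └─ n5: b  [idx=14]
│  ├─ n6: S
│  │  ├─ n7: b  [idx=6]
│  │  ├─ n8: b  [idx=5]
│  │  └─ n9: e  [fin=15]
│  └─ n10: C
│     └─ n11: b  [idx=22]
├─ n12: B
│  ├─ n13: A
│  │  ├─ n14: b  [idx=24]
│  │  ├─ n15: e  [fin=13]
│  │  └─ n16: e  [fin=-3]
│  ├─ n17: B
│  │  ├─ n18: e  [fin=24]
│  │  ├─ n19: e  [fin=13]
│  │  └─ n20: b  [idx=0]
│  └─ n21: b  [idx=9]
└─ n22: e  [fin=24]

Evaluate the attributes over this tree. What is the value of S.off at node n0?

1. n1.sig = false  [false]
2. n3.idx = "kv"  [terminal]
3. n4.fin = 16  [terminal]
4. n5.idx = 14  [terminal]
5. n2.off = 7  [b.idx * 2 - 21]
6. n2.acc = false  [e.fin == b.idx]
7. n2.val = false  [e.fin > 16]
8. n7.idx = 6  [terminal]
9. n8.idx = 5  [terminal]
10. n9.fin = 15  [terminal]
11. n6.off = 15  [b₀.idx + e.fin - 6]
12. n6.acc = false  [false]
13. n6.val = false  [e.fin > 15]
14. n10.sig = 29  [S₀.off * 3 + 8]
15. n11.idx = 22  [terminal]
16. n10.lim = false  [C.sig > 29]
17. n10.pre = false  [b.idx > 22]
18. n1.fin = false  [S₁.off > 15]
19. n12.mk = "rr"  ["rr"]
20. n13.sig = false  [false]
21. n14.idx = 24  [terminal]
22. n15.fin = 13  [terminal]
23. n16.fin = -3  [terminal]
24. n13.fin = false  [b.idx > 24]
25. n17.mk = "krr"  ["k" ++ B₀.mk]
26. n18.fin = 24  [terminal]
27. n19.fin = 13  [terminal]
28. n20.idx = 0  [terminal]
29. n17.idx = true  [e₀.fin > 23]
30. n17.fin = -2  [e₁.fin - 15]
31. n17.lim = "qkrr"  ["q" ++ B.mk]
32. n21.idx = 9  [terminal]
33. n12.idx = false  [false]
34. n12.fin = 2  [B₁.fin + b.idx - 5]
35. n12.lim = "rr"  [if B₁.idx then B₀.mk else "p"]
36. n22.fin = 24  [terminal]
37. n0.off = 20  [(if A.fin then e.fin else B.fin) + 18]
38. n0.acc = false  [B.idx == true]
39. n0.val = true  [e.fin == 24]

20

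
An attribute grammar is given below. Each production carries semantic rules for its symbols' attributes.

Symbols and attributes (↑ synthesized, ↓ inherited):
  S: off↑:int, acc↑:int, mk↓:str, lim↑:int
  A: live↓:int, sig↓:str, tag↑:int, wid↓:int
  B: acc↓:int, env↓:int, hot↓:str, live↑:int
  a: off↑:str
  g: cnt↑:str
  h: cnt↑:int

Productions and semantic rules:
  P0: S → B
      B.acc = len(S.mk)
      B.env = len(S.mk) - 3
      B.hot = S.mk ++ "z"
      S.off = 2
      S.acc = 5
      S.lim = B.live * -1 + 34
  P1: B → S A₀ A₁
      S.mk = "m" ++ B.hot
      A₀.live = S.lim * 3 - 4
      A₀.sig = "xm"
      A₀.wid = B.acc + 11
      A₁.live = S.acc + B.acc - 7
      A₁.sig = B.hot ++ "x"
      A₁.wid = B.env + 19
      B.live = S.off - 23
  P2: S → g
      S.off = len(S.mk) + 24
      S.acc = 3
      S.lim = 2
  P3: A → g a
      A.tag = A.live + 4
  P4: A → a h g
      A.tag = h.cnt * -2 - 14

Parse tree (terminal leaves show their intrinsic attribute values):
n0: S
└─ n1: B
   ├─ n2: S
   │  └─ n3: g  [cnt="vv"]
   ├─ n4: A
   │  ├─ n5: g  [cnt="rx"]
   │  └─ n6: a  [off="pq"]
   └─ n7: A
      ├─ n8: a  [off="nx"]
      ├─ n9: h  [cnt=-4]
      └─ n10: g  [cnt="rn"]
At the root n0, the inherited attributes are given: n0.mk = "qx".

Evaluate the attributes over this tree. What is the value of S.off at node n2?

1. n0.mk = "qx"  [given at root]
2. n1.acc = 2  [len(S.mk)]
3. n1.env = -1  [len(S.mk) - 3]
4. n1.hot = "qxz"  [S.mk ++ "z"]
5. n2.mk = "mqxz"  ["m" ++ B.hot]
6. n3.cnt = "vv"  [terminal]
7. n2.off = 28  [len(S.mk) + 24]
8. n2.acc = 3  [3]
9. n2.lim = 2  [2]
10. n4.live = 2  [S.lim * 3 - 4]
11. n4.sig = "xm"  ["xm"]
12. n4.wid = 13  [B.acc + 11]
13. n5.cnt = "rx"  [terminal]
14. n6.off = "pq"  [terminal]
15. n4.tag = 6  [A.live + 4]
16. n7.live = -2  [S.acc + B.acc - 7]
17. n7.sig = "qxzx"  [B.hot ++ "x"]
18. n7.wid = 18  [B.env + 19]
19. n8.off = "nx"  [terminal]
20. n9.cnt = -4  [terminal]
21. n10.cnt = "rn"  [terminal]
22. n7.tag = -6  [h.cnt * -2 - 14]
23. n1.live = 5  [S.off - 23]
24. n0.off = 2  [2]
25. n0.acc = 5  [5]
26. n0.lim = 29  [B.live * -1 + 34]

28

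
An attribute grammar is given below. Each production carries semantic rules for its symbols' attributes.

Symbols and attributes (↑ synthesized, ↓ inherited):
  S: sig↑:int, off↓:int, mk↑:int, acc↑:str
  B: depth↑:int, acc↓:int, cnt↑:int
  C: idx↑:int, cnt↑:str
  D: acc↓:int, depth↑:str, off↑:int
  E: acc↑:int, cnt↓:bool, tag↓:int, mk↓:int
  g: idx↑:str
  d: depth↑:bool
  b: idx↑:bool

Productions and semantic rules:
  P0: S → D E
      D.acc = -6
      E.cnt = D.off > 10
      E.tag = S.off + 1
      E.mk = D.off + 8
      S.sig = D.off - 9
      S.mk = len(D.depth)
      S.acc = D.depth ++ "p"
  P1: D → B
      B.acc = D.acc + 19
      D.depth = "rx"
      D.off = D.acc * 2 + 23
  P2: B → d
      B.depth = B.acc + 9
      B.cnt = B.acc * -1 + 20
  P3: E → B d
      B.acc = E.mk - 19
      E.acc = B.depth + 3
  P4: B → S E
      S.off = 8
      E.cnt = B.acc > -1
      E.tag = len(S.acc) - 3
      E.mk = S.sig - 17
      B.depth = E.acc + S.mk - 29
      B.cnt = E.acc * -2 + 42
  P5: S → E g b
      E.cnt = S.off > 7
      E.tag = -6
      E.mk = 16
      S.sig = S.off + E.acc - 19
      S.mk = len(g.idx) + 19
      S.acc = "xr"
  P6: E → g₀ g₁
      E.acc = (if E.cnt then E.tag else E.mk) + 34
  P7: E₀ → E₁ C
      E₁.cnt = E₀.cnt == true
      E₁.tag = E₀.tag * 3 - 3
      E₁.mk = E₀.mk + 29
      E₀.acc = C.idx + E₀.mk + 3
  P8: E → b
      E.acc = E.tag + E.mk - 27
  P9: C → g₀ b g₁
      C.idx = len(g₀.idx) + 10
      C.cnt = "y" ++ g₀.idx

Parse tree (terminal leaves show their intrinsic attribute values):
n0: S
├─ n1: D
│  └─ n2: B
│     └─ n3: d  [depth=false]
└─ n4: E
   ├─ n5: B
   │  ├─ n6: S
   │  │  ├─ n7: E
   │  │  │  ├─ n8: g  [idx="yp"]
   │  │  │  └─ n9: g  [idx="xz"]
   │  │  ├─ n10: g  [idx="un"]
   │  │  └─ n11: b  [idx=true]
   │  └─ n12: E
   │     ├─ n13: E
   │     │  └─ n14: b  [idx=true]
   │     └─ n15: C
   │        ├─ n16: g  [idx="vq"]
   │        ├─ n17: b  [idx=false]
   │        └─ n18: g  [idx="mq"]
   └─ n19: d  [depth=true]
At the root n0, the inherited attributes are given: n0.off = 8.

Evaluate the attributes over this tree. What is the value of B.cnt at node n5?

1. n0.off = 8  [given at root]
2. n1.acc = -6  [-6]
3. n2.acc = 13  [D.acc + 19]
4. n3.depth = false  [terminal]
5. n2.depth = 22  [B.acc + 9]
6. n2.cnt = 7  [B.acc * -1 + 20]
7. n1.depth = "rx"  ["rx"]
8. n1.off = 11  [D.acc * 2 + 23]
9. n4.cnt = true  [D.off > 10]
10. n4.tag = 9  [S.off + 1]
11. n4.mk = 19  [D.off + 8]
12. n5.acc = 0  [E.mk - 19]
13. n6.off = 8  [8]
14. n7.cnt = true  [S.off > 7]
15. n7.tag = -6  [-6]
16. n7.mk = 16  [16]
17. n8.idx = "yp"  [terminal]
18. n9.idx = "xz"  [terminal]
19. n7.acc = 28  [(if E.cnt then E.tag else E.mk) + 34]
20. n10.idx = "un"  [terminal]
21. n11.idx = true  [terminal]
22. n6.sig = 17  [S.off + E.acc - 19]
23. n6.mk = 21  [len(g.idx) + 19]
24. n6.acc = "xr"  ["xr"]
25. n12.cnt = true  [B.acc > -1]
26. n12.tag = -1  [len(S.acc) - 3]
27. n12.mk = 0  [S.sig - 17]
28. n13.cnt = true  [E₀.cnt == true]
29. n13.tag = -6  [E₀.tag * 3 - 3]
30. n13.mk = 29  [E₀.mk + 29]
31. n14.idx = true  [terminal]
32. n13.acc = -4  [E.tag + E.mk - 27]
33. n16.idx = "vq"  [terminal]
34. n17.idx = false  [terminal]
35. n18.idx = "mq"  [terminal]
36. n15.idx = 12  [len(g₀.idx) + 10]
37. n15.cnt = "yvq"  ["y" ++ g₀.idx]
38. n12.acc = 15  [C.idx + E₀.mk + 3]
39. n5.depth = 7  [E.acc + S.mk - 29]
40. n5.cnt = 12  [E.acc * -2 + 42]
41. n19.depth = true  [terminal]
42. n4.acc = 10  [B.depth + 3]
43. n0.sig = 2  [D.off - 9]
44. n0.mk = 2  [len(D.depth)]
45. n0.acc = "rxp"  [D.depth ++ "p"]

12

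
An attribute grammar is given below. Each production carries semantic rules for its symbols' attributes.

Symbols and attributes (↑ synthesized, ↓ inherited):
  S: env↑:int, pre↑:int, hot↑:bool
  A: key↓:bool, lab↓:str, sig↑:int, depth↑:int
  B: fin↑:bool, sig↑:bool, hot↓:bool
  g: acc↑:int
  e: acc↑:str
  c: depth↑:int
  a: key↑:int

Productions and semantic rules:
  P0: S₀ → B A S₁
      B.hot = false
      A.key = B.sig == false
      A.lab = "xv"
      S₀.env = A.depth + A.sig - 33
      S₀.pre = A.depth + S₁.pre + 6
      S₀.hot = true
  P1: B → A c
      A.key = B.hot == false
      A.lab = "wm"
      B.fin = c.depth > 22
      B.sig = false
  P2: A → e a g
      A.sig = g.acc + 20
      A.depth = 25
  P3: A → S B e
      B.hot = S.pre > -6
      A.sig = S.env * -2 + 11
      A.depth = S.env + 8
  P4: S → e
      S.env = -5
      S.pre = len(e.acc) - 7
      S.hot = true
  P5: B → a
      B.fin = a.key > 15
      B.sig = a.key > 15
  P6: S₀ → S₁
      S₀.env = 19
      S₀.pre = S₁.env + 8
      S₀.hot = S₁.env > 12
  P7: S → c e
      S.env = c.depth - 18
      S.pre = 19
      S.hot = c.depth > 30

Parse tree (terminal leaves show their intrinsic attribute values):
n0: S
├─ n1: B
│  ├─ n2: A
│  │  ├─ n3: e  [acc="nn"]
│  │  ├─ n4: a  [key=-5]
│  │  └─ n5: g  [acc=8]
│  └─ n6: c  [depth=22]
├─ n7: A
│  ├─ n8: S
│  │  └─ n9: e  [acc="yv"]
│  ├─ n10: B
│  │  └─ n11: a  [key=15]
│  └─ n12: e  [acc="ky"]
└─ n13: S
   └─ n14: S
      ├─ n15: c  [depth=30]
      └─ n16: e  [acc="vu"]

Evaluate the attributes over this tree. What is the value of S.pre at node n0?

29

1. n1.hot = false  [false]
2. n2.key = true  [B.hot == false]
3. n2.lab = "wm"  ["wm"]
4. n3.acc = "nn"  [terminal]
5. n4.key = -5  [terminal]
6. n5.acc = 8  [terminal]
7. n2.sig = 28  [g.acc + 20]
8. n2.depth = 25  [25]
9. n6.depth = 22  [terminal]
10. n1.fin = false  [c.depth > 22]
11. n1.sig = false  [false]
12. n7.key = true  [B.sig == false]
13. n7.lab = "xv"  ["xv"]
14. n9.acc = "yv"  [terminal]
15. n8.env = -5  [-5]
16. n8.pre = -5  [len(e.acc) - 7]
17. n8.hot = true  [true]
18. n10.hot = true  [S.pre > -6]
19. n11.key = 15  [terminal]
20. n10.fin = false  [a.key > 15]
21. n10.sig = false  [a.key > 15]
22. n12.acc = "ky"  [terminal]
23. n7.sig = 21  [S.env * -2 + 11]
24. n7.depth = 3  [S.env + 8]
25. n15.depth = 30  [terminal]
26. n16.acc = "vu"  [terminal]
27. n14.env = 12  [c.depth - 18]
28. n14.pre = 19  [19]
29. n14.hot = false  [c.depth > 30]
30. n13.env = 19  [19]
31. n13.pre = 20  [S₁.env + 8]
32. n13.hot = false  [S₁.env > 12]
33. n0.env = -9  [A.depth + A.sig - 33]
34. n0.pre = 29  [A.depth + S₁.pre + 6]
35. n0.hot = true  [true]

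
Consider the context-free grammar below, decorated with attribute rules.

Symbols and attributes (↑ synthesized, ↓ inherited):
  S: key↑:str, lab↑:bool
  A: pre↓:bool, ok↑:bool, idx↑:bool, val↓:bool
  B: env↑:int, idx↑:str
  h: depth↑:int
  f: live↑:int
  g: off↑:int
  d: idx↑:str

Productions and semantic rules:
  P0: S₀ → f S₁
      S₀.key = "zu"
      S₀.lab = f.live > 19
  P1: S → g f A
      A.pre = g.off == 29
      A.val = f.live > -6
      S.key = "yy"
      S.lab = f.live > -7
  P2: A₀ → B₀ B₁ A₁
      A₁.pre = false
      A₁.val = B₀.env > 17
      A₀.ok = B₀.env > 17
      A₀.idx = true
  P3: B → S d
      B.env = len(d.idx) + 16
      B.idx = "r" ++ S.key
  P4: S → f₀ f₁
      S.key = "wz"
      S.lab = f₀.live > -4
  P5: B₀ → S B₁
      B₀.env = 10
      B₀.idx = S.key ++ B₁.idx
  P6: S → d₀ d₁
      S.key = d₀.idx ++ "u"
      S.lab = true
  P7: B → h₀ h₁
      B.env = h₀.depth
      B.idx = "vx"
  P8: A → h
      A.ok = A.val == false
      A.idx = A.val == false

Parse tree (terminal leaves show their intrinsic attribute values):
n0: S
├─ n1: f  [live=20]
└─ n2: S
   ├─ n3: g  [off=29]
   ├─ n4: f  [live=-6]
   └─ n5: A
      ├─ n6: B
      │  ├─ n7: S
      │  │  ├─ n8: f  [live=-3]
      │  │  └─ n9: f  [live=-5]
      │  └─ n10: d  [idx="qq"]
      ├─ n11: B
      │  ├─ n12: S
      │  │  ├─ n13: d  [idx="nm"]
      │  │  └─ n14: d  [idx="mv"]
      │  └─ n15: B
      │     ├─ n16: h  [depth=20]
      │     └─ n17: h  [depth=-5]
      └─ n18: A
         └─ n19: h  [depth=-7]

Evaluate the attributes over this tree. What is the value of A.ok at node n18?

false

1. n1.live = 20  [terminal]
2. n3.off = 29  [terminal]
3. n4.live = -6  [terminal]
4. n5.pre = true  [g.off == 29]
5. n5.val = false  [f.live > -6]
6. n8.live = -3  [terminal]
7. n9.live = -5  [terminal]
8. n7.key = "wz"  ["wz"]
9. n7.lab = true  [f₀.live > -4]
10. n10.idx = "qq"  [terminal]
11. n6.env = 18  [len(d.idx) + 16]
12. n6.idx = "rwz"  ["r" ++ S.key]
13. n13.idx = "nm"  [terminal]
14. n14.idx = "mv"  [terminal]
15. n12.key = "nmu"  [d₀.idx ++ "u"]
16. n12.lab = true  [true]
17. n16.depth = 20  [terminal]
18. n17.depth = -5  [terminal]
19. n15.env = 20  [h₀.depth]
20. n15.idx = "vx"  ["vx"]
21. n11.env = 10  [10]
22. n11.idx = "nmuvx"  [S.key ++ B₁.idx]
23. n18.pre = false  [false]
24. n18.val = true  [B₀.env > 17]
25. n19.depth = -7  [terminal]
26. n18.ok = false  [A.val == false]
27. n18.idx = false  [A.val == false]
28. n5.ok = true  [B₀.env > 17]
29. n5.idx = true  [true]
30. n2.key = "yy"  ["yy"]
31. n2.lab = true  [f.live > -7]
32. n0.key = "zu"  ["zu"]
33. n0.lab = true  [f.live > 19]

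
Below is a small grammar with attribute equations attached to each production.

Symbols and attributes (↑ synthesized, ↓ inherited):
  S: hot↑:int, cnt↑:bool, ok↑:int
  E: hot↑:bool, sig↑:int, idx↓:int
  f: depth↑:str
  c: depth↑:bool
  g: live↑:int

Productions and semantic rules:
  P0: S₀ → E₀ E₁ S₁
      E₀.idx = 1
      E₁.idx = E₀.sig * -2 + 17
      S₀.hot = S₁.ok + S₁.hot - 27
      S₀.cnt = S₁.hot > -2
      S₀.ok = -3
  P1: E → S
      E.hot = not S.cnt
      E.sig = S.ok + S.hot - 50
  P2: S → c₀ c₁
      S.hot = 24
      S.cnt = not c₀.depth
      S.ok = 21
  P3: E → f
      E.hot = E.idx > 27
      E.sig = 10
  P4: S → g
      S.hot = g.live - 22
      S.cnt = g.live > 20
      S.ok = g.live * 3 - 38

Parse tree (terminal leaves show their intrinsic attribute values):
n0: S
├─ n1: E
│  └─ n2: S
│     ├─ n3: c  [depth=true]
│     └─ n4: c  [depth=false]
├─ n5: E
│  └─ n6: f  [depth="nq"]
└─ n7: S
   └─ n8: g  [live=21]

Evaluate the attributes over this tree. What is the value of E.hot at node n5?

1. n1.idx = 1  [1]
2. n3.depth = true  [terminal]
3. n4.depth = false  [terminal]
4. n2.hot = 24  [24]
5. n2.cnt = false  [not c₀.depth]
6. n2.ok = 21  [21]
7. n1.hot = true  [not S.cnt]
8. n1.sig = -5  [S.ok + S.hot - 50]
9. n5.idx = 27  [E₀.sig * -2 + 17]
10. n6.depth = "nq"  [terminal]
11. n5.hot = false  [E.idx > 27]
12. n5.sig = 10  [10]
13. n8.live = 21  [terminal]
14. n7.hot = -1  [g.live - 22]
15. n7.cnt = true  [g.live > 20]
16. n7.ok = 25  [g.live * 3 - 38]
17. n0.hot = -3  [S₁.ok + S₁.hot - 27]
18. n0.cnt = true  [S₁.hot > -2]
19. n0.ok = -3  [-3]

false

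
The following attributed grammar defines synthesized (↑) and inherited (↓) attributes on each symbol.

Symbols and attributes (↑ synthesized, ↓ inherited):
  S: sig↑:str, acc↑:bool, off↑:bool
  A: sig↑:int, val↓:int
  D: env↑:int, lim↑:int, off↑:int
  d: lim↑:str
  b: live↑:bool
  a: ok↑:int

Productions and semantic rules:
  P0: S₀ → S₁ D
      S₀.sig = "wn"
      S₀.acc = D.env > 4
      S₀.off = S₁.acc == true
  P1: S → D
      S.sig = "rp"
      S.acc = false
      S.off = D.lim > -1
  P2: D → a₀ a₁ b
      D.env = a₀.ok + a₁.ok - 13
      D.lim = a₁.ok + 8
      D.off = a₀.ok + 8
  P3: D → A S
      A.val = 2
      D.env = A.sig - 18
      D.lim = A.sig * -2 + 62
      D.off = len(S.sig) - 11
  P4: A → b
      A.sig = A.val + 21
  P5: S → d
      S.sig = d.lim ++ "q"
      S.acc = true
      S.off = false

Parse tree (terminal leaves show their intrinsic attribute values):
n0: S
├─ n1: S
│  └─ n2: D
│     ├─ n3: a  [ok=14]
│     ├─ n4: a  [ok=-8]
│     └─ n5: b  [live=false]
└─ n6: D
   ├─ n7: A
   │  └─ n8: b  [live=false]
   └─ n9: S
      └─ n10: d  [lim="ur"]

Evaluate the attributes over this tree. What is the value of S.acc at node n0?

1. n3.ok = 14  [terminal]
2. n4.ok = -8  [terminal]
3. n5.live = false  [terminal]
4. n2.env = -7  [a₀.ok + a₁.ok - 13]
5. n2.lim = 0  [a₁.ok + 8]
6. n2.off = 22  [a₀.ok + 8]
7. n1.sig = "rp"  ["rp"]
8. n1.acc = false  [false]
9. n1.off = true  [D.lim > -1]
10. n7.val = 2  [2]
11. n8.live = false  [terminal]
12. n7.sig = 23  [A.val + 21]
13. n10.lim = "ur"  [terminal]
14. n9.sig = "urq"  [d.lim ++ "q"]
15. n9.acc = true  [true]
16. n9.off = false  [false]
17. n6.env = 5  [A.sig - 18]
18. n6.lim = 16  [A.sig * -2 + 62]
19. n6.off = -8  [len(S.sig) - 11]
20. n0.sig = "wn"  ["wn"]
21. n0.acc = true  [D.env > 4]
22. n0.off = false  [S₁.acc == true]

true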